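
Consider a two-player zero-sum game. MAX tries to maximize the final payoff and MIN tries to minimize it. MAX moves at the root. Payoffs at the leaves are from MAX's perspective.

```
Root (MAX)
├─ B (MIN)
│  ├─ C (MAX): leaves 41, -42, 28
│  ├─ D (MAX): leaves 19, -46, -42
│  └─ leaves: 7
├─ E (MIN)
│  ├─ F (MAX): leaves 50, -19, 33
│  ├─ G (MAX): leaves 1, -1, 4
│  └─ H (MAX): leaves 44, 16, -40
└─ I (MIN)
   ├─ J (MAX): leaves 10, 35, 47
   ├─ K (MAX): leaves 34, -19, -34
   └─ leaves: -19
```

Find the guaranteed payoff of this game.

7

C (MAX): max(41, -42, 28) = 41
D (MAX): max(19, -46, -42) = 19
B (MIN): min(41, 19, 7) = 7
F (MAX): max(50, -19, 33) = 50
G (MAX): max(1, -1, 4) = 4
H (MAX): max(44, 16, -40) = 44
E (MIN): min(50, 4, 44) = 4
J (MAX): max(10, 35, 47) = 47
K (MAX): max(34, -19, -34) = 34
I (MIN): min(47, 34, -19) = -19
Root (MAX): max(7, 4, -19) = 7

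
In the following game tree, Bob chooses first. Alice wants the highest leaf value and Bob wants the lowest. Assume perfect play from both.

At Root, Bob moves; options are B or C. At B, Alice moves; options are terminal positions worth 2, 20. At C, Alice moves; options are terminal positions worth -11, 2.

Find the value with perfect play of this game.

2

B (Alice): max(2, 20) = 20
C (Alice): max(-11, 2) = 2
Root (Bob): min(20, 2) = 2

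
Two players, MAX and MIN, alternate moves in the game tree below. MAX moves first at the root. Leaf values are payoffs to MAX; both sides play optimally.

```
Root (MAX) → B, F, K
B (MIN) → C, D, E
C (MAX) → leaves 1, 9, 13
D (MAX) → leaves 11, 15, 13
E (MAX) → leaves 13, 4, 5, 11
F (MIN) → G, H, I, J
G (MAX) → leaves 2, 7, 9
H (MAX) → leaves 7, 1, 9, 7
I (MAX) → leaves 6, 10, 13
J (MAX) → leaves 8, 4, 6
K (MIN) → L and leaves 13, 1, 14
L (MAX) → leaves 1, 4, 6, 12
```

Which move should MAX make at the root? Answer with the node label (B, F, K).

B

C (MAX): max(1, 9, 13) = 13
D (MAX): max(11, 15, 13) = 15
E (MAX): max(13, 4, 5, 11) = 13
B (MIN): min(13, 15, 13) = 13
G (MAX): max(2, 7, 9) = 9
H (MAX): max(7, 1, 9, 7) = 9
I (MAX): max(6, 10, 13) = 13
J (MAX): max(8, 4, 6) = 8
F (MIN): min(9, 9, 13, 8) = 8
L (MAX): max(1, 4, 6, 12) = 12
K (MIN): min(12, 13, 1, 14) = 1
Root (MAX): max(13, 8, 1) = 13
MAX picks the child with the highest value: B (value 13).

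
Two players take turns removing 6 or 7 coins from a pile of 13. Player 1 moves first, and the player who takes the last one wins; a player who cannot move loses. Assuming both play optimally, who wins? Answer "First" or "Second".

Compute winning (W) and losing (L) positions by backward induction:
i:   0  1  2  3  4  5  6  7  8  9 10 11 12 13
     L  L  L  L  L  L  W  W  W  W  W  W  W  L
Position 13 is L, so the second player wins.

Second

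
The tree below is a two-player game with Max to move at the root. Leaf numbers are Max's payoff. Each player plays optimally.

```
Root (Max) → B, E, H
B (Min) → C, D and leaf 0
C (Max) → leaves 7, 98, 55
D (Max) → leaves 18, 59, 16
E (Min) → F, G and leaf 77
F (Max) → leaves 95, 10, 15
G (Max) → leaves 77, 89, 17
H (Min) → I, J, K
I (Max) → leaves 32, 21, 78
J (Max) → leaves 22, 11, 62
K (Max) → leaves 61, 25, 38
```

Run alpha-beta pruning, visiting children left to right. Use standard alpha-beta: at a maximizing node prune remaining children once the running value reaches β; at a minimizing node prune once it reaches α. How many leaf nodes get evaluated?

20

C [α=-∞,β=+∞]: v=98
D [α=-∞,β=98]: v=59
B [α=-∞,β=+∞]: v=0
F [α=0,β=+∞]: v=95
G [α=0,β=95]: v=89
E [α=0,β=+∞]: v=77
I [α=77,β=+∞]: v=78
J [α=77,β=78]: v=62
H [α=77,β=+∞]: v=62 after child 2 ≤ α → α-cutoff, skip 1
Root [α=-∞,β=+∞]: v=77
Leaves evaluated: 20 of 23.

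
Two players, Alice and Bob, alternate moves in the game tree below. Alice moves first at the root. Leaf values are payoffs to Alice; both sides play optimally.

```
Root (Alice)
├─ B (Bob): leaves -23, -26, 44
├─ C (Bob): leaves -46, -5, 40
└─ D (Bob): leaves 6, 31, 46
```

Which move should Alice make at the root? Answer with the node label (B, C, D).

B (Bob): min(-23, -26, 44) = -26
C (Bob): min(-46, -5, 40) = -46
D (Bob): min(6, 31, 46) = 6
Root (Alice): max(-26, -46, 6) = 6
Alice picks the child with the highest value: D (value 6).

D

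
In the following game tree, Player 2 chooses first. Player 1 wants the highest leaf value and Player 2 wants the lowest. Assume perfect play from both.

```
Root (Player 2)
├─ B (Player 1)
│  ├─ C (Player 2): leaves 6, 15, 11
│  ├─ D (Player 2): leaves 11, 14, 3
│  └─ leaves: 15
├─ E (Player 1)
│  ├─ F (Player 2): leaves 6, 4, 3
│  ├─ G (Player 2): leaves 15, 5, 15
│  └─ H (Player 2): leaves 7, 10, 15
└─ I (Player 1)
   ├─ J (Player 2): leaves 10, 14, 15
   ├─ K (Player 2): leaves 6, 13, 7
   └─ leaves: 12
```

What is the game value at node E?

F: min(6, 4, 3) = 3
G: min(15, 5, 15) = 5
H: min(7, 10, 15) = 7
E: max(3, 5, 7) = 7

7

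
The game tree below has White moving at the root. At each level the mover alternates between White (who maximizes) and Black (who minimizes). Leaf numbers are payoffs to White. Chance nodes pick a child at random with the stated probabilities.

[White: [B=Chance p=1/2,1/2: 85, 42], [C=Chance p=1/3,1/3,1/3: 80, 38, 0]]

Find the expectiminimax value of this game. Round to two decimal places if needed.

B (Chance): 1/2·85 + 1/2·42 = 63.5
C (Chance): 1/3·80 + 1/3·38 + 1/3·0 = 39.33
Root (White): max(63.5, 39.33) = 63.5

63.5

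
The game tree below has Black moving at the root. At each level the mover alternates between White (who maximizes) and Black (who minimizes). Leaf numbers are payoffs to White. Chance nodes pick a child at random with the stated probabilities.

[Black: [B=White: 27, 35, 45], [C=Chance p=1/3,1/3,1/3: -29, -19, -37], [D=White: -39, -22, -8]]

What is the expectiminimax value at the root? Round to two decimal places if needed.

-28.33

B (White): max(27, 35, 45) = 45
C (Chance): 1/3·-29 + 1/3·-19 + 1/3·-37 = -28.33
D (White): max(-39, -22, -8) = -8
Root (Black): min(45, -28.33, -8) = -28.33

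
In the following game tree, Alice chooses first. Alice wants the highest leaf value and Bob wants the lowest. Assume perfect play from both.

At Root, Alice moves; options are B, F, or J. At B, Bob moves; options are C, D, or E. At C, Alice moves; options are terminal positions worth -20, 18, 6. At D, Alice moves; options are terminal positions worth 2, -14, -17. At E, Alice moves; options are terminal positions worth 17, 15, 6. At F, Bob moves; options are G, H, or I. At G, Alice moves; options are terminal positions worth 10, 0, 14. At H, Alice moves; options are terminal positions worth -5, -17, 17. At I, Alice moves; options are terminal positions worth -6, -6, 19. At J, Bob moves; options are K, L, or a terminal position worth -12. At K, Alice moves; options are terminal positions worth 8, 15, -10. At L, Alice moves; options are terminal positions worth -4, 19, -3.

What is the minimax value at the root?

14

C (Alice): max(-20, 18, 6) = 18
D (Alice): max(2, -14, -17) = 2
E (Alice): max(17, 15, 6) = 17
B (Bob): min(18, 2, 17) = 2
G (Alice): max(10, 0, 14) = 14
H (Alice): max(-5, -17, 17) = 17
I (Alice): max(-6, -6, 19) = 19
F (Bob): min(14, 17, 19) = 14
K (Alice): max(8, 15, -10) = 15
L (Alice): max(-4, 19, -3) = 19
J (Bob): min(15, 19, -12) = -12
Root (Alice): max(2, 14, -12) = 14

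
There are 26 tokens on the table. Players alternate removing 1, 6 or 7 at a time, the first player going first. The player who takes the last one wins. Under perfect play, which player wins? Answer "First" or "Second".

Second

W/L table (W = player to move can force a win):
i:   0  1  2  3  4  5  6  7  8  9 10 11 12 13 14 15 16 17 18 19 20 21 22 23 24 25 26
     L  W  L  W  L  W  W  W  W  W  W  W  L  W  L  W  L  W  W  W  W  W  W  W  L  W  L
Position 26 is L, so the second player wins.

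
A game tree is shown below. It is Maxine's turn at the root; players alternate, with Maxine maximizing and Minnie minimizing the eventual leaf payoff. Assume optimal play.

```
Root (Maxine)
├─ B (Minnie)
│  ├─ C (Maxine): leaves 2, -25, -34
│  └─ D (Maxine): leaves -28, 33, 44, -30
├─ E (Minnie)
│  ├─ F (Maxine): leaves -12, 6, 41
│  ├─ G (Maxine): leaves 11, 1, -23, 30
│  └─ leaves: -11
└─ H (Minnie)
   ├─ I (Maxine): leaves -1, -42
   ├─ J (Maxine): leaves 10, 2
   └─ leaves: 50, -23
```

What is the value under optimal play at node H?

-23

I: max(-1, -42) = -1
J: max(10, 2) = 10
H: min(-1, 10, 50, -23) = -23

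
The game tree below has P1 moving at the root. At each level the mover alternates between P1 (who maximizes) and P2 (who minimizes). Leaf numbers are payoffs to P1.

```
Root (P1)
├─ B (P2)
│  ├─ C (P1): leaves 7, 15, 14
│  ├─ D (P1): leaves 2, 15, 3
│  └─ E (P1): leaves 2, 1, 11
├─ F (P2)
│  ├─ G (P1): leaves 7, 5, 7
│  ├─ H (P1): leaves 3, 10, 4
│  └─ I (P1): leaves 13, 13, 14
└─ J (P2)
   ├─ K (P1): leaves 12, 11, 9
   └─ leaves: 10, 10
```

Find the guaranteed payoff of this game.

C (P1): max(7, 15, 14) = 15
D (P1): max(2, 15, 3) = 15
E (P1): max(2, 1, 11) = 11
B (P2): min(15, 15, 11) = 11
G (P1): max(7, 5, 7) = 7
H (P1): max(3, 10, 4) = 10
I (P1): max(13, 13, 14) = 14
F (P2): min(7, 10, 14) = 7
K (P1): max(12, 11, 9) = 12
J (P2): min(12, 10, 10) = 10
Root (P1): max(11, 7, 10) = 11

11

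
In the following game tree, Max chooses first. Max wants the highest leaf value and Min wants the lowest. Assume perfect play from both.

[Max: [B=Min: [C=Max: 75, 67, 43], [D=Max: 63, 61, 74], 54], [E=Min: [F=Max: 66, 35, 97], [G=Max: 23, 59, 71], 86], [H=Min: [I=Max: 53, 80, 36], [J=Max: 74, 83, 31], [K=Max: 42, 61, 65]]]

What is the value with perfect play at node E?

F: max(66, 35, 97) = 97
G: max(23, 59, 71) = 71
E: min(97, 71, 86) = 71

71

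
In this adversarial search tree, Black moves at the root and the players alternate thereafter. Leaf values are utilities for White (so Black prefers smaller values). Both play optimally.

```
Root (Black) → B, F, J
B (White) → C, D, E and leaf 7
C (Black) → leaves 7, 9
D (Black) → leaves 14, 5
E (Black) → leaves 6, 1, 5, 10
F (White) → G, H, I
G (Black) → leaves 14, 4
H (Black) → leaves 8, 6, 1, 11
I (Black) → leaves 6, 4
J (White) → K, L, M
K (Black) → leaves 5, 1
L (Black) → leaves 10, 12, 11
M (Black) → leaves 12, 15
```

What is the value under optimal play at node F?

G: min(14, 4) = 4
H: min(8, 6, 1, 11) = 1
I: min(6, 4) = 4
F: max(4, 1, 4) = 4

4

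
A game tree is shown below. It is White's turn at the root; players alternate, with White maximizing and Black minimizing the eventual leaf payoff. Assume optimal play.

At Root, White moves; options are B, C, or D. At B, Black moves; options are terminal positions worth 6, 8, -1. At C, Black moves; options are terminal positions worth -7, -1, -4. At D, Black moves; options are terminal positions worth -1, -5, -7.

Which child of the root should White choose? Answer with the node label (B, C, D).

B

B (Black): min(6, 8, -1) = -1
C (Black): min(-7, -1, -4) = -7
D (Black): min(-1, -5, -7) = -7
Root (White): max(-1, -7, -7) = -1
White picks the child with the highest value: B (value -1).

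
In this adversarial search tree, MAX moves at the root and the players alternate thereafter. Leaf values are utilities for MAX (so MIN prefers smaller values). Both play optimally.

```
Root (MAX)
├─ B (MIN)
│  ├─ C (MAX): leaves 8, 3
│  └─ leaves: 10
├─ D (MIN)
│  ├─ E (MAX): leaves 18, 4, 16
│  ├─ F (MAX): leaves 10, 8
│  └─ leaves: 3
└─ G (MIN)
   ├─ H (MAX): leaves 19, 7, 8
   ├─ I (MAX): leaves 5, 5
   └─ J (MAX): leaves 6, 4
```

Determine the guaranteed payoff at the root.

C (MAX): max(8, 3) = 8
B (MIN): min(8, 10) = 8
E (MAX): max(18, 4, 16) = 18
F (MAX): max(10, 8) = 10
D (MIN): min(18, 10, 3) = 3
H (MAX): max(19, 7, 8) = 19
I (MAX): max(5, 5) = 5
J (MAX): max(6, 4) = 6
G (MIN): min(19, 5, 6) = 5
Root (MAX): max(8, 3, 5) = 8

8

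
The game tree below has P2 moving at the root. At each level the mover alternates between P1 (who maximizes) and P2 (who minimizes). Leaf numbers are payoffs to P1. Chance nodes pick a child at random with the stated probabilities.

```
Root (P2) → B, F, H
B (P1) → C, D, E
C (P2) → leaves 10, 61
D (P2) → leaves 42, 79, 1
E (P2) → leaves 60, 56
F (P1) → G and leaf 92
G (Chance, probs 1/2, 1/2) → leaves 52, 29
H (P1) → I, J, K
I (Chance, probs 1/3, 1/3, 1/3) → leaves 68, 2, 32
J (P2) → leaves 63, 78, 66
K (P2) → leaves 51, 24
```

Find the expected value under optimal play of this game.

56

C (P2): min(10, 61) = 10
D (P2): min(42, 79, 1) = 1
E (P2): min(60, 56) = 56
B (P1): max(10, 1, 56) = 56
G (Chance): 1/2·52 + 1/2·29 = 40.5
F (P1): max(40.5, 92) = 92
I (Chance): 1/3·68 + 1/3·2 + 1/3·32 = 34
J (P2): min(63, 78, 66) = 63
K (P2): min(51, 24) = 24
H (P1): max(34, 63, 24) = 63
Root (P2): min(56, 92, 63) = 56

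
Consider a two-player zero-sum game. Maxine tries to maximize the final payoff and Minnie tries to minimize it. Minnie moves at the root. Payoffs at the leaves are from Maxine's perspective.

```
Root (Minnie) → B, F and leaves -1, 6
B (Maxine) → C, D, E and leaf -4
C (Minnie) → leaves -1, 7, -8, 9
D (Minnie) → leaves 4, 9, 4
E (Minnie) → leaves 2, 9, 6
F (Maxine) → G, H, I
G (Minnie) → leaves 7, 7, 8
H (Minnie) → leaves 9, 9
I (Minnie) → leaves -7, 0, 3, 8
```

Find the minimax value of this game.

C (Minnie): min(-1, 7, -8, 9) = -8
D (Minnie): min(4, 9, 4) = 4
E (Minnie): min(2, 9, 6) = 2
B (Maxine): max(-8, 4, 2, -4) = 4
G (Minnie): min(7, 7, 8) = 7
H (Minnie): min(9, 9) = 9
I (Minnie): min(-7, 0, 3, 8) = -7
F (Maxine): max(7, 9, -7) = 9
Root (Minnie): min(4, 9, -1, 6) = -1

-1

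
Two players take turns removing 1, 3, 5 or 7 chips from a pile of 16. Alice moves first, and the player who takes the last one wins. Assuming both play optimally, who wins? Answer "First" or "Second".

Second

Mark each pile size as W (mover wins) or L (mover loses):
i:   0  1  2  3  4  5  6  7  8  9 10 11 12 13 14 15 16
     L  W  L  W  L  W  L  W  L  W  L  W  L  W  L  W  L
Position 16 is L, so the second player wins.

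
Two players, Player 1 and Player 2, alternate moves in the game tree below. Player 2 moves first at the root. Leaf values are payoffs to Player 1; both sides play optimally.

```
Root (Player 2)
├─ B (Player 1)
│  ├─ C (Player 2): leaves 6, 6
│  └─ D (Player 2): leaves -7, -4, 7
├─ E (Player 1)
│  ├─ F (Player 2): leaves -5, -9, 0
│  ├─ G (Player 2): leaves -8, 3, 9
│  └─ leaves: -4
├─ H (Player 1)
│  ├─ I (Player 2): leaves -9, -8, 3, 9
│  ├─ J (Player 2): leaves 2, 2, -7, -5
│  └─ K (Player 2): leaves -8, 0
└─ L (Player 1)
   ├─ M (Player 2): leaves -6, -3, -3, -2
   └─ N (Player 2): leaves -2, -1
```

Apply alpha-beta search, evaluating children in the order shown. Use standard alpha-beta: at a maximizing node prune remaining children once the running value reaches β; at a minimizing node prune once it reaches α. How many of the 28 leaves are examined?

C [α=-∞,β=+∞]: v=6
D [α=6,β=+∞]: v=-7 after child 1 ≤ α → α-cutoff, skip 2
B [α=-∞,β=+∞]: v=6
F [α=-∞,β=6]: v=-9
G [α=-9,β=6]: v=-8
E [α=-∞,β=6]: v=-4
I [α=-∞,β=-4]: v=-9
J [α=-9,β=-4]: v=-7
K [α=-7,β=-4]: v=-8 after child 1 ≤ α → α-cutoff, skip 1
H [α=-∞,β=-4]: v=-7
M [α=-∞,β=-7]: v=-6
L [α=-∞,β=-7]: v=-6 after child 1 ≥ β → β-cutoff, skip 1
Root [α=-∞,β=+∞]: v=-7
Leaves evaluated: 23 of 28.

23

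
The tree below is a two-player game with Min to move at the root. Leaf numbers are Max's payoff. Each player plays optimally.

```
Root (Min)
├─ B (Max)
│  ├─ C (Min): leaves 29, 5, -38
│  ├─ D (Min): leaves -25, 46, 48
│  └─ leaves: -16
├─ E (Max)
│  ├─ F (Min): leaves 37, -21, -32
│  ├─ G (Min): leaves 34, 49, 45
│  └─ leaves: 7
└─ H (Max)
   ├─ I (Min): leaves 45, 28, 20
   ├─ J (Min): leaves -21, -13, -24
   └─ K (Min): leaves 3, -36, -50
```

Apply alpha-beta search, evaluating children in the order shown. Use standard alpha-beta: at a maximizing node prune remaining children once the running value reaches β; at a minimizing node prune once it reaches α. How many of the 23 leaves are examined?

C [α=-∞,β=+∞]: v=-38
D [α=-38,β=+∞]: v=-25
B [α=-∞,β=+∞]: v=-16
F [α=-∞,β=-16]: v=-32
G [α=-32,β=-16]: v=34
E [α=-∞,β=-16]: v=34 after child 2 ≥ β → β-cutoff, skip 1
I [α=-∞,β=-16]: v=20
H [α=-∞,β=-16]: v=20 after child 1 ≥ β → β-cutoff, skip 2
Root [α=-∞,β=+∞]: v=-16
Leaves evaluated: 16 of 23.

16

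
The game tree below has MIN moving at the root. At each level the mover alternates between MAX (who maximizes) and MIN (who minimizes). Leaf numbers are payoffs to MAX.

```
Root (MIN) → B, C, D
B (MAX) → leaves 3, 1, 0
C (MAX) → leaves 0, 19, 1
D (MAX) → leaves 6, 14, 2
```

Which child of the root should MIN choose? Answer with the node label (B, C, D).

B

B (MAX): max(3, 1, 0) = 3
C (MAX): max(0, 19, 1) = 19
D (MAX): max(6, 14, 2) = 14
Root (MIN): min(3, 19, 14) = 3
MIN picks the child with the lowest value: B (value 3).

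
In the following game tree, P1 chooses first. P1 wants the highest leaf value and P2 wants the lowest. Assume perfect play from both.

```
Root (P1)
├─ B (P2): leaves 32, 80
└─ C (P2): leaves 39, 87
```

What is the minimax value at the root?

39

B (P2): min(32, 80) = 32
C (P2): min(39, 87) = 39
Root (P1): max(32, 39) = 39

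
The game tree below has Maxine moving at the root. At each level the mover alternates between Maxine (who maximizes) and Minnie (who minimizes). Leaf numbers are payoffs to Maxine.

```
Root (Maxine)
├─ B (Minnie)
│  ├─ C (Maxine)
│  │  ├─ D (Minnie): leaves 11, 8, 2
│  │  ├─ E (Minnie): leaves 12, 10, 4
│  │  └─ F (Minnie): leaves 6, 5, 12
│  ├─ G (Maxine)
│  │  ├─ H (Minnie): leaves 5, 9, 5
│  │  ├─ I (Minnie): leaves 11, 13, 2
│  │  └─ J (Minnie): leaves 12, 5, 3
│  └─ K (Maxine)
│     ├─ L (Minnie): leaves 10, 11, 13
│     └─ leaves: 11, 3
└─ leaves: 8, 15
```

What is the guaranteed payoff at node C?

D: min(11, 8, 2) = 2
E: min(12, 10, 4) = 4
F: min(6, 5, 12) = 5
C: max(2, 4, 5) = 5

5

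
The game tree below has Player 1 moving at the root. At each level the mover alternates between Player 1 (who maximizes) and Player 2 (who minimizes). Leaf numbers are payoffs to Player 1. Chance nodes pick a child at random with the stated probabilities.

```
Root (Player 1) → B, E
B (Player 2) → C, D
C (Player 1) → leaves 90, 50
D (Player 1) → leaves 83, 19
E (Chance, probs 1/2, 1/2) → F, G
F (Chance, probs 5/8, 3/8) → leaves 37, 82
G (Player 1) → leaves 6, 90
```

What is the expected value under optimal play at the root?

C (Player 1): max(90, 50) = 90
D (Player 1): max(83, 19) = 83
B (Player 2): min(90, 83) = 83
F (Chance): 5/8·37 + 3/8·82 = 53.88
G (Player 1): max(6, 90) = 90
E (Chance): 1/2·53.88 + 1/2·90 = 71.94
Root (Player 1): max(83, 71.94) = 83

83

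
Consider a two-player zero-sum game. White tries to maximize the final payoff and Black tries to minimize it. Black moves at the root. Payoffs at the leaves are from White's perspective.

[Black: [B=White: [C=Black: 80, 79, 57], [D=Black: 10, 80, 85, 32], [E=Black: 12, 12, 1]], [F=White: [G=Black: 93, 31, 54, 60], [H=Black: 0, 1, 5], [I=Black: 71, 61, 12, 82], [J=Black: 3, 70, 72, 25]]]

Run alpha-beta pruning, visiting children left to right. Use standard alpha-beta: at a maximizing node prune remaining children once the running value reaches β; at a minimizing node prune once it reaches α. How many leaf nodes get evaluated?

14

C [α=-∞,β=+∞]: v=57
D [α=57,β=+∞]: v=10 after child 1 ≤ α → α-cutoff, skip 3
E [α=57,β=+∞]: v=12 after child 1 ≤ α → α-cutoff, skip 2
B [α=-∞,β=+∞]: v=57
G [α=-∞,β=57]: v=31
H [α=31,β=57]: v=0 after child 1 ≤ α → α-cutoff, skip 2
I [α=31,β=57]: v=12 after child 3 ≤ α → α-cutoff, skip 1
J [α=31,β=57]: v=3 after child 1 ≤ α → α-cutoff, skip 3
F [α=-∞,β=57]: v=31
Root [α=-∞,β=+∞]: v=31
Leaves evaluated: 14 of 25.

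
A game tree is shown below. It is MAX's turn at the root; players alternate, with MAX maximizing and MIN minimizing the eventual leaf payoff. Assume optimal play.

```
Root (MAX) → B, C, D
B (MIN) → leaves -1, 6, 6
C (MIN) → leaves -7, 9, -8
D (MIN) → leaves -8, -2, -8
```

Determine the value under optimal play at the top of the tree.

-1

B (MIN): min(-1, 6, 6) = -1
C (MIN): min(-7, 9, -8) = -8
D (MIN): min(-8, -2, -8) = -8
Root (MAX): max(-1, -8, -8) = -1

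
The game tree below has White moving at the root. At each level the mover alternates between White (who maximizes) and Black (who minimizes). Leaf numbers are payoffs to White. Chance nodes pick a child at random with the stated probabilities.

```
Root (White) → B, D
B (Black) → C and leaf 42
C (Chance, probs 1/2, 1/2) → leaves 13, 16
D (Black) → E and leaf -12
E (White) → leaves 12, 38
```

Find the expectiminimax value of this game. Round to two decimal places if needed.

C (Chance): 1/2·13 + 1/2·16 = 14.5
B (Black): min(14.5, 42) = 14.5
E (White): max(12, 38) = 38
D (Black): min(38, -12) = -12
Root (White): max(14.5, -12) = 14.5

14.5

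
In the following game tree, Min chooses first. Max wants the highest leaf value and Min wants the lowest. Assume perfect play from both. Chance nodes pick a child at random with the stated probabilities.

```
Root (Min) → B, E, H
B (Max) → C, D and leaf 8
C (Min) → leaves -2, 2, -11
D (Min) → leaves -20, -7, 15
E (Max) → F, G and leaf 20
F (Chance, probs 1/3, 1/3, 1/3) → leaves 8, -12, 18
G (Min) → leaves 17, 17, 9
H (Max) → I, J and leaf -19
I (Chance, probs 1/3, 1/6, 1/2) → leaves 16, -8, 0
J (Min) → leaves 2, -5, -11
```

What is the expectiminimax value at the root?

C (Min): min(-2, 2, -11) = -11
D (Min): min(-20, -7, 15) = -20
B (Max): max(-11, -20, 8) = 8
F (Chance): 1/3·8 + 1/3·-12 + 1/3·18 = 4.67
G (Min): min(17, 17, 9) = 9
E (Max): max(4.67, 9, 20) = 20
I (Chance): 1/3·16 + 1/6·-8 + 1/2·0 = 4
J (Min): min(2, -5, -11) = -11
H (Max): max(4, -11, -19) = 4
Root (Min): min(8, 20, 4) = 4

4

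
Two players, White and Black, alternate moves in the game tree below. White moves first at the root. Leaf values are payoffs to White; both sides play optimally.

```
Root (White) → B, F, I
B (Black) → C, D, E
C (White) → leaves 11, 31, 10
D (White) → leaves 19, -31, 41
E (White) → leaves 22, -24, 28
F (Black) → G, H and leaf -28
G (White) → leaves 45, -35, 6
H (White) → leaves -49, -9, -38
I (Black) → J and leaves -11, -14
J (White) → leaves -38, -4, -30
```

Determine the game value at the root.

C (White): max(11, 31, 10) = 31
D (White): max(19, -31, 41) = 41
E (White): max(22, -24, 28) = 28
B (Black): min(31, 41, 28) = 28
G (White): max(45, -35, 6) = 45
H (White): max(-49, -9, -38) = -9
F (Black): min(45, -9, -28) = -28
J (White): max(-38, -4, -30) = -4
I (Black): min(-4, -11, -14) = -14
Root (White): max(28, -28, -14) = 28

28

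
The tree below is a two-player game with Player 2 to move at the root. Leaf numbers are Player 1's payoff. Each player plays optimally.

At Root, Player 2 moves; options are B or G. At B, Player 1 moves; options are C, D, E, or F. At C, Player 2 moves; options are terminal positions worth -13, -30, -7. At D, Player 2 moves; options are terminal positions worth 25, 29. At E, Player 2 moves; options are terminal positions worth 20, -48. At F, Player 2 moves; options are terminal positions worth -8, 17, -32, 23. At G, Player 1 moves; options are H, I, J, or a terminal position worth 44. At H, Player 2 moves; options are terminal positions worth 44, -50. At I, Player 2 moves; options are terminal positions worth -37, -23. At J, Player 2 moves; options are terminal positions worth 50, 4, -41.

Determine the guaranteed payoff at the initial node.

25

C (Player 2): min(-13, -30, -7) = -30
D (Player 2): min(25, 29) = 25
E (Player 2): min(20, -48) = -48
F (Player 2): min(-8, 17, -32, 23) = -32
B (Player 1): max(-30, 25, -48, -32) = 25
H (Player 2): min(44, -50) = -50
I (Player 2): min(-37, -23) = -37
J (Player 2): min(50, 4, -41) = -41
G (Player 1): max(-50, -37, -41, 44) = 44
Root (Player 2): min(25, 44) = 25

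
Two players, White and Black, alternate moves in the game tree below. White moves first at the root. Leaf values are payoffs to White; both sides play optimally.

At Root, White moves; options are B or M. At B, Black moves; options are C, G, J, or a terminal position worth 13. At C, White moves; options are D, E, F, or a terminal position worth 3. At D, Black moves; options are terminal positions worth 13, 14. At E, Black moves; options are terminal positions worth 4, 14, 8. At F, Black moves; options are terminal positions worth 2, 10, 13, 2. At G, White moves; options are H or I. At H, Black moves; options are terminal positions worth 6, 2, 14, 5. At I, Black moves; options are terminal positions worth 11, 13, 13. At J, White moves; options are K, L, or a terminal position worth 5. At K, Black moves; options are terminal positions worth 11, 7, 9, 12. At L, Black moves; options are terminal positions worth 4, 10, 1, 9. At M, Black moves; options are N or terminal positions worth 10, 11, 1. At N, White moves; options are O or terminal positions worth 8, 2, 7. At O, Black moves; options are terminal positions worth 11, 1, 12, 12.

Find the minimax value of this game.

7

D (Black): min(13, 14) = 13
E (Black): min(4, 14, 8) = 4
F (Black): min(2, 10, 13, 2) = 2
C (White): max(13, 4, 2, 3) = 13
H (Black): min(6, 2, 14, 5) = 2
I (Black): min(11, 13, 13) = 11
G (White): max(2, 11) = 11
K (Black): min(11, 7, 9, 12) = 7
L (Black): min(4, 10, 1, 9) = 1
J (White): max(7, 1, 5) = 7
B (Black): min(13, 11, 7, 13) = 7
O (Black): min(11, 1, 12, 12) = 1
N (White): max(1, 8, 2, 7) = 8
M (Black): min(8, 10, 11, 1) = 1
Root (White): max(7, 1) = 7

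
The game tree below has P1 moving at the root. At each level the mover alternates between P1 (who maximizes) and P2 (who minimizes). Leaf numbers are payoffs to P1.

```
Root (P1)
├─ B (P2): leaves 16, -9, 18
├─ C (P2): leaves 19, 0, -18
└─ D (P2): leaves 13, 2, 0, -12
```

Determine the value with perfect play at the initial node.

B (P2): min(16, -9, 18) = -9
C (P2): min(19, 0, -18) = -18
D (P2): min(13, 2, 0, -12) = -12
Root (P1): max(-9, -18, -12) = -9

-9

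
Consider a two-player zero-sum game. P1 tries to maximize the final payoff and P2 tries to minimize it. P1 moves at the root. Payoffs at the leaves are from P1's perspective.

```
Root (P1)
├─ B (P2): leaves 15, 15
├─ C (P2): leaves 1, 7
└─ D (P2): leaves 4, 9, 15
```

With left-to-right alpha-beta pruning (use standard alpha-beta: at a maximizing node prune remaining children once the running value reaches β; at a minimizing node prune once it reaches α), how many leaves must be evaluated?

4

B [α=-∞,β=+∞]: v=15
C [α=15,β=+∞]: v=1 after child 1 ≤ α → α-cutoff, skip 1
D [α=15,β=+∞]: v=4 after child 1 ≤ α → α-cutoff, skip 2
Root [α=-∞,β=+∞]: v=15
Leaves evaluated: 4 of 7.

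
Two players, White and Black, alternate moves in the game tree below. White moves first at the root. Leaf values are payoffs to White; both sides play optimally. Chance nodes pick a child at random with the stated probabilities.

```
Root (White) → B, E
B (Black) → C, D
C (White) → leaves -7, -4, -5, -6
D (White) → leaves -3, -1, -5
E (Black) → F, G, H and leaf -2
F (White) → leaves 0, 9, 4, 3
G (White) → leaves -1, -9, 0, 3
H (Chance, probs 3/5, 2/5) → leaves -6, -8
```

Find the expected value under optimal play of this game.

C (White): max(-7, -4, -5, -6) = -4
D (White): max(-3, -1, -5) = -1
B (Black): min(-4, -1) = -4
F (White): max(0, 9, 4, 3) = 9
G (White): max(-1, -9, 0, 3) = 3
H (Chance): 3/5·-6 + 2/5·-8 = -6.8
E (Black): min(9, 3, -6.8, -2) = -6.8
Root (White): max(-4, -6.8) = -4

-4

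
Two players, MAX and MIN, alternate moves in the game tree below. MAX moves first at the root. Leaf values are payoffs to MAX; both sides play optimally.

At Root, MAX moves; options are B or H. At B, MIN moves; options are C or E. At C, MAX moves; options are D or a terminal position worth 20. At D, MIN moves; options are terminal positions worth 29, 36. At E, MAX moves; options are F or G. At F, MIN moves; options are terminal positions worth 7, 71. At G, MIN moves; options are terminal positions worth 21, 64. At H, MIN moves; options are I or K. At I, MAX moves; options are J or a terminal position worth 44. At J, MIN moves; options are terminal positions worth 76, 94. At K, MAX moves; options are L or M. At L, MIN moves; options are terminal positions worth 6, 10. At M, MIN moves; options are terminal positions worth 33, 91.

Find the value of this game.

D (MIN): min(29, 36) = 29
C (MAX): max(29, 20) = 29
F (MIN): min(7, 71) = 7
G (MIN): min(21, 64) = 21
E (MAX): max(7, 21) = 21
B (MIN): min(29, 21) = 21
J (MIN): min(76, 94) = 76
I (MAX): max(76, 44) = 76
L (MIN): min(6, 10) = 6
M (MIN): min(33, 91) = 33
K (MAX): max(6, 33) = 33
H (MIN): min(76, 33) = 33
Root (MAX): max(21, 33) = 33

33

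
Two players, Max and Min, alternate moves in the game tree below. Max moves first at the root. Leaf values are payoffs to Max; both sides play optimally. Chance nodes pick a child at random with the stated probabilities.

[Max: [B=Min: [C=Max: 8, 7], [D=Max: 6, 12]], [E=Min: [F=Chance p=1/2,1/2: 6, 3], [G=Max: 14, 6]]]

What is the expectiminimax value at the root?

C (Max): max(8, 7) = 8
D (Max): max(6, 12) = 12
B (Min): min(8, 12) = 8
F (Chance): 1/2·6 + 1/2·3 = 4.5
G (Max): max(14, 6) = 14
E (Min): min(4.5, 14) = 4.5
Root (Max): max(8, 4.5) = 8

8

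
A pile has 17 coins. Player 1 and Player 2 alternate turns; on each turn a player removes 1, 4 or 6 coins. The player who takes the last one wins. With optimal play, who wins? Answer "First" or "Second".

Second

i:   0  1  2  3  4  5  6  7  8  9 10 11 12 13 14 15 16 17
     L  W  L  W  W  L  W  L  W  W  L  W  L  W  W  L  W  L
Position 17 is L, so the second player wins.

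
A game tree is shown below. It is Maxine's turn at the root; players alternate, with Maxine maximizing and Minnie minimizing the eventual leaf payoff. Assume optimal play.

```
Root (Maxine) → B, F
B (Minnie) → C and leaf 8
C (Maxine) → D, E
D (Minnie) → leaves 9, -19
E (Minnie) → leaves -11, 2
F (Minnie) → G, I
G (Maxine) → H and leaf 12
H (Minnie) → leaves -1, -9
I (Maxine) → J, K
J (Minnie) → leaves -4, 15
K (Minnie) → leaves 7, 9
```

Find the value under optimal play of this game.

7

D (Minnie): min(9, -19) = -19
E (Minnie): min(-11, 2) = -11
C (Maxine): max(-19, -11) = -11
B (Minnie): min(-11, 8) = -11
H (Minnie): min(-1, -9) = -9
G (Maxine): max(-9, 12) = 12
J (Minnie): min(-4, 15) = -4
K (Minnie): min(7, 9) = 7
I (Maxine): max(-4, 7) = 7
F (Minnie): min(12, 7) = 7
Root (Maxine): max(-11, 7) = 7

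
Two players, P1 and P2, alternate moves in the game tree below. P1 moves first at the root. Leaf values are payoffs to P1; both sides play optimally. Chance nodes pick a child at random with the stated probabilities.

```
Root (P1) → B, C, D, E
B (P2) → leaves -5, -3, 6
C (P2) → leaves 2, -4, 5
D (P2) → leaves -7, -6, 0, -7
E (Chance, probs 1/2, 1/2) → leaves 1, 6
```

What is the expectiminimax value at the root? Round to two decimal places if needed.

3.5

B (P2): min(-5, -3, 6) = -5
C (P2): min(2, -4, 5) = -4
D (P2): min(-7, -6, 0, -7) = -7
E (Chance): 1/2·1 + 1/2·6 = 3.5
Root (P1): max(-5, -4, -7, 3.5) = 3.5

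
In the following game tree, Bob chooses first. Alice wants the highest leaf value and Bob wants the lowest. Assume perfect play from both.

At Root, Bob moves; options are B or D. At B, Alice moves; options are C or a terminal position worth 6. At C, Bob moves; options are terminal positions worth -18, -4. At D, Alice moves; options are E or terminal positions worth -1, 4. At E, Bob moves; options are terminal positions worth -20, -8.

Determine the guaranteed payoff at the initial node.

4

C (Bob): min(-18, -4) = -18
B (Alice): max(-18, 6) = 6
E (Bob): min(-20, -8) = -20
D (Alice): max(-20, -1, 4) = 4
Root (Bob): min(6, 4) = 4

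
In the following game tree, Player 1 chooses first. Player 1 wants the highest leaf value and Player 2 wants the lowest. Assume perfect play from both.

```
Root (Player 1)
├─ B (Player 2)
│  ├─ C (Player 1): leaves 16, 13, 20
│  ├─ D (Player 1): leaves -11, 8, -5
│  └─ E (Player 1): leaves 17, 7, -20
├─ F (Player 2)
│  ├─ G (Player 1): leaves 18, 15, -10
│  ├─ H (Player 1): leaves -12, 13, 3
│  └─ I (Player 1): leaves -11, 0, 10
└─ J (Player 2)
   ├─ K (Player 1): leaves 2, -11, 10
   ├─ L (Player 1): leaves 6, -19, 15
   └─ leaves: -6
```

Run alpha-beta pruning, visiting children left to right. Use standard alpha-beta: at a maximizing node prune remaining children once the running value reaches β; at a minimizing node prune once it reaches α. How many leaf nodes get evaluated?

C [α=-∞,β=+∞]: v=20
D [α=-∞,β=20]: v=8
E [α=-∞,β=8]: v=17 after child 1 ≥ β → β-cutoff, skip 2
B [α=-∞,β=+∞]: v=8
G [α=8,β=+∞]: v=18
H [α=8,β=18]: v=13
I [α=8,β=13]: v=10
F [α=8,β=+∞]: v=10
K [α=10,β=+∞]: v=10
J [α=10,β=+∞]: v=10 after child 1 ≤ α → α-cutoff, skip 2
Root [α=-∞,β=+∞]: v=10
Leaves evaluated: 19 of 25.

19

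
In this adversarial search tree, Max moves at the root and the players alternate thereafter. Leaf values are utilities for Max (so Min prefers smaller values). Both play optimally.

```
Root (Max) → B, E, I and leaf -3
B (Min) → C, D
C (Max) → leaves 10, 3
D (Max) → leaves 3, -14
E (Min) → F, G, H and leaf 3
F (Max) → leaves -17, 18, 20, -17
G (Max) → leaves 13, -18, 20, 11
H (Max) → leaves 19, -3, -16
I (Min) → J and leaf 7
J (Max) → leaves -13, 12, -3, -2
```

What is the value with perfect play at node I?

7

J: max(-13, 12, -3, -2) = 12
I: min(12, 7) = 7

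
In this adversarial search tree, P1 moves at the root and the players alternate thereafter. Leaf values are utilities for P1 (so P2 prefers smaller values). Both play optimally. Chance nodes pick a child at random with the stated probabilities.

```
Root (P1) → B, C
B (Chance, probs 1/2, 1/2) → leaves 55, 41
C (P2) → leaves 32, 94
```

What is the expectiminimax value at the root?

B (Chance): 1/2·55 + 1/2·41 = 48
C (P2): min(32, 94) = 32
Root (P1): max(48, 32) = 48

48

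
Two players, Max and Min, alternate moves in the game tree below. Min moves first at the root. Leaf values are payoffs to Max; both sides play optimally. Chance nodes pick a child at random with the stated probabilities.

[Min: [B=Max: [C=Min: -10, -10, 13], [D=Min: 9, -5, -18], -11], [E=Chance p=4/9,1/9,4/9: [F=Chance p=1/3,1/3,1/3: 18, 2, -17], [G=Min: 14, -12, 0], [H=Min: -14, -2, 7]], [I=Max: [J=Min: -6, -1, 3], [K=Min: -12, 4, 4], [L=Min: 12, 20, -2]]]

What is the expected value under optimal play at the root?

-10

C (Min): min(-10, -10, 13) = -10
D (Min): min(9, -5, -18) = -18
B (Max): max(-10, -18, -11) = -10
F (Chance): 1/3·18 + 1/3·2 + 1/3·-17 = 1
G (Min): min(14, -12, 0) = -12
H (Min): min(-14, -2, 7) = -14
E (Chance): 4/9·1 + 1/9·-12 + 4/9·-14 = -7.11
J (Min): min(-6, -1, 3) = -6
K (Min): min(-12, 4, 4) = -12
L (Min): min(12, 20, -2) = -2
I (Max): max(-6, -12, -2) = -2
Root (Min): min(-10, -7.11, -2) = -10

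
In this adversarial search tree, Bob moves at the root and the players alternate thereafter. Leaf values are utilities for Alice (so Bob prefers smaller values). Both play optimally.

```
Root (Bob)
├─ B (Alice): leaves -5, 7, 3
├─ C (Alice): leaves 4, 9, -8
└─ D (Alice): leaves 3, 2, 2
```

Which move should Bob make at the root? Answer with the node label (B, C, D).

D

B (Alice): max(-5, 7, 3) = 7
C (Alice): max(4, 9, -8) = 9
D (Alice): max(3, 2, 2) = 3
Root (Bob): min(7, 9, 3) = 3
Bob picks the child with the lowest value: D (value 3).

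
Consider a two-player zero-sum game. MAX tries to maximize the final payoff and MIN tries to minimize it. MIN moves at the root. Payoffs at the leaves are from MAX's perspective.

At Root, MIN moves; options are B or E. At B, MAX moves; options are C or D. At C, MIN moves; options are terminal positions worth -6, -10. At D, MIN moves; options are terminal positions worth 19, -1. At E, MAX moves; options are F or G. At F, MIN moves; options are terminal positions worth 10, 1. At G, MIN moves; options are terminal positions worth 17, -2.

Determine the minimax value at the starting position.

-1

C (MIN): min(-6, -10) = -10
D (MIN): min(19, -1) = -1
B (MAX): max(-10, -1) = -1
F (MIN): min(10, 1) = 1
G (MIN): min(17, -2) = -2
E (MAX): max(1, -2) = 1
Root (MIN): min(-1, 1) = -1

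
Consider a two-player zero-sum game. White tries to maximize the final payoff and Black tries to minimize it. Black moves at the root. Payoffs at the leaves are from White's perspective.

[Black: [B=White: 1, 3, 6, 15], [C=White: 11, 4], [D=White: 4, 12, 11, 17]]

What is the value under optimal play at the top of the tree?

11

B (White): max(1, 3, 6, 15) = 15
C (White): max(11, 4) = 11
D (White): max(4, 12, 11, 17) = 17
Root (Black): min(15, 11, 17) = 11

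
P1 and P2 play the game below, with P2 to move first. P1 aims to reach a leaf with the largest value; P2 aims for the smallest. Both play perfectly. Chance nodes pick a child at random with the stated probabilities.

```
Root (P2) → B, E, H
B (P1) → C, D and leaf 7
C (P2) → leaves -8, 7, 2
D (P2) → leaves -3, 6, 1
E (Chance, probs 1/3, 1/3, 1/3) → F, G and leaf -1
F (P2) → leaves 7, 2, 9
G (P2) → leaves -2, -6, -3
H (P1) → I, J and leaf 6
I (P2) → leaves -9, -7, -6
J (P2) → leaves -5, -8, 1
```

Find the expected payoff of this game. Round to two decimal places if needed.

-1.67

C (P2): min(-8, 7, 2) = -8
D (P2): min(-3, 6, 1) = -3
B (P1): max(-8, -3, 7) = 7
F (P2): min(7, 2, 9) = 2
G (P2): min(-2, -6, -3) = -6
E (Chance): 1/3·2 + 1/3·-6 + 1/3·-1 = -1.67
I (P2): min(-9, -7, -6) = -9
J (P2): min(-5, -8, 1) = -8
H (P1): max(-9, -8, 6) = 6
Root (P2): min(7, -1.67, 6) = -1.67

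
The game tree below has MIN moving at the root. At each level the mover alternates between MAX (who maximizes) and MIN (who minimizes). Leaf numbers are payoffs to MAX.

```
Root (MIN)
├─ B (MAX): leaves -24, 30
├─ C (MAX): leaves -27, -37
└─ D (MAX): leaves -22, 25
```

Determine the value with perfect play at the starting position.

-27

B (MAX): max(-24, 30) = 30
C (MAX): max(-27, -37) = -27
D (MAX): max(-22, 25) = 25
Root (MIN): min(30, -27, 25) = -27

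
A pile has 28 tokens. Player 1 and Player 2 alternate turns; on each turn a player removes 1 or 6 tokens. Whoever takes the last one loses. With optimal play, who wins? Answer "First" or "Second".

First

Compute winning (W) and losing (L) positions by backward induction:
i:   0  1  2  3  4  5  6  7  8  9 10 11 12 13 14 15 16 17 18 19 20 21 22 23 24 25 26 27 28
     W  L  W  L  W  L  W  W  L  W  L  W  L  W  W  L  W  L  W  L  W  W  L  W  L  W  L  W  W
Position 28 is W, so the first player wins.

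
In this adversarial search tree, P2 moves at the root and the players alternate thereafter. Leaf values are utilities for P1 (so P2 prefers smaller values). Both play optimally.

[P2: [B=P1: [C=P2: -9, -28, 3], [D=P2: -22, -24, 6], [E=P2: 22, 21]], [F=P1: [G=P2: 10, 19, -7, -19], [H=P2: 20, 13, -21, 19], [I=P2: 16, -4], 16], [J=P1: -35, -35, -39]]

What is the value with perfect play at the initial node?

-35

C (P2): min(-9, -28, 3) = -28
D (P2): min(-22, -24, 6) = -24
E (P2): min(22, 21) = 21
B (P1): max(-28, -24, 21) = 21
G (P2): min(10, 19, -7, -19) = -19
H (P2): min(20, 13, -21, 19) = -21
I (P2): min(16, -4) = -4
F (P1): max(-19, -21, -4, 16) = 16
J (P1): max(-35, -35, -39) = -35
Root (P2): min(21, 16, -35) = -35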